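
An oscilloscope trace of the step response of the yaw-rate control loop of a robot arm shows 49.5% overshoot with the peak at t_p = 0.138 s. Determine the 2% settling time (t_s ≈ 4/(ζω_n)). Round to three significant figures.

The overshoot fixes ζ = −ln(OS)/√(π²+ln²(OS)) = 0.218.
From t_p = π/ω_d, ω_d = π/0.138 = 22.8 rad/s, so ω_n = ω_d/√(1−ζ²) = 23.3 rad/s.
t_s ≈ 4/(ζω_n) = 4/(0.218·23.3) = 0.785 s.

t_s ≈ 0.785 s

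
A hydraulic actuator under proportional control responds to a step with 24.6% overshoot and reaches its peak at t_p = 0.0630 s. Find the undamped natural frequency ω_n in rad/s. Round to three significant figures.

ζ from %OS: ζ = |ln 0.246|/√(π²+ln²0.246) = 0.408.
t_p = π/ω_d ⇒ ω_d = 49.9 rad/s; then ω_n = ω_d/√(1−ζ²) = 54.6 rad/s.

ω_n ≈ 54.6 rad/s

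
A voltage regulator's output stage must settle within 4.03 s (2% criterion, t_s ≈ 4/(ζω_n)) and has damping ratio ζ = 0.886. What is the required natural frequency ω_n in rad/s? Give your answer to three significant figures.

Rearranging t_s ≈ 4/(ζω_n) gives ω_n = 4/(ζ·t_s) = 4/(0.886 × 4.03) = 1.12 rad/s.

ω_n ≈ 1.12 rad/s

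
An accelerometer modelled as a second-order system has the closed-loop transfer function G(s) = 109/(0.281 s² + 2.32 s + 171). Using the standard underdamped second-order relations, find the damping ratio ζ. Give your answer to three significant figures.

ζ ≈ 0.167

Dividing through by 0.281: denominator becomes s² + 8.256 s + 608.5.
So ω_n = √608.5 = 24.7 rad/s and ζ = 8.256/(2·24.7) = 0.167.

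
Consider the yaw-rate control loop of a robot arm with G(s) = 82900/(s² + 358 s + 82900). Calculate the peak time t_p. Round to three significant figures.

Comparing the denominator to s² + 2ζω_n s + ω_n²: ω_n = √82900 = 288 rad/s, and 2ζω_n = 358 so ζ = 358/(2·288) = 0.622.
ω_d = ω_n√(1−ζ²) = 226 rad/s. Then t_p = π/ω_d = 0.0139 s.

t_p ≈ 0.0139 s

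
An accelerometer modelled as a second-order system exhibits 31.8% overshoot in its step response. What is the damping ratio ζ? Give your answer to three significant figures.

From %OS = 100·exp(−πζ/√(1−ζ²)), invert to get ζ = −ln(OS)/√(π² + ln²(OS)) with OS = 0.318.
−ln 0.318 = 1.146, so ζ = 1.146/√(π² + 1.313) = 0.343.

ζ ≈ 0.343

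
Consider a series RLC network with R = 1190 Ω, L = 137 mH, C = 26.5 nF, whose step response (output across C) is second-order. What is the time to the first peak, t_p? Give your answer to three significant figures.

t_p ≈ 0.000196 s

For a series RLC circuit (capacitor voltage as output), ω_n = 1/√(LC) = 1/√(137 mH · 26.5 nF) = 16600 rad/s.
ζ = (R/2)·√(C/L) = (1190/2)·√(26.5 nF/137 mH) = 0.262.
The damped frequency ω_d = ω_n√(1−ζ²) = 16000 rad/s. t_p = π/ω_d = 0.000196 s.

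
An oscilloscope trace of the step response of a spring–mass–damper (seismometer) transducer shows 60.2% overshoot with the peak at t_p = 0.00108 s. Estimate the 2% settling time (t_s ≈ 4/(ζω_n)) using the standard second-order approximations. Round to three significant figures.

ζ from %OS: ζ = |ln 0.602|/√(π²+ln²0.602) = 0.159.
t_p = π/ω_d ⇒ ω_d = 2910 rad/s; then ω_n = ω_d/√(1−ζ²) = 2950 rad/s.
t_s ≈ 4/(ζω_n) = 4/(0.159·2950) = 0.00851 s.

t_s ≈ 0.00851 s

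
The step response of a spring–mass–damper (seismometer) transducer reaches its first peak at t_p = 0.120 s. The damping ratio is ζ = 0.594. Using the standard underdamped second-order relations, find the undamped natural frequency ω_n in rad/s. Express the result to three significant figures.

ω_n ≈ 32.5 rad/s

Peak time t_p = π/ω_d, so ω_d = π/t_p = π/0.120 = 26.2 rad/s.
ω_n = ω_d/√(1−ζ²) = 26.2/√0.647 = 32.5 rad/s.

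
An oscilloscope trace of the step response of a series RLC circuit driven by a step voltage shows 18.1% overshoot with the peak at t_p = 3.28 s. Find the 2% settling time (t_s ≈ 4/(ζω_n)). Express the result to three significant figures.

From the overshoot, ζ = −ln(OS)/√(π²+ln²(OS)) = 0.478.
From t_p = π/ω_d, ω_d = π/3.28 = 0.958 rad/s, so ω_n = ω_d/√(1−ζ²) = 1.09 rad/s.
t_s ≈ 4/(ζω_n) = 4/(0.478·1.09) = 7.68 s.

t_s ≈ 7.68 s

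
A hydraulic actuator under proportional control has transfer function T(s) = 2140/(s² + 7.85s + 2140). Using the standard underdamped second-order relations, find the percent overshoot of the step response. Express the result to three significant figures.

ω_n = √2140 = 46.3 rad/s; ζ = 7.85/(2·46.3) = 0.0848.
%OS = 100·exp(−πζ/√(1−ζ²)) = 76.5%.

%OS ≈ 76.5%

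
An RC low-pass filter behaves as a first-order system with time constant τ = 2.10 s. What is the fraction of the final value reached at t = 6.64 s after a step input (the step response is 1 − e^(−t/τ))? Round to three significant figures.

y/y_∞ ≈ 0.958

y(t)/y_∞ = 1 − e^(−t/τ) = 1 − e^(−6.64/2.10) = 1 − e^(−3.16) = 0.958.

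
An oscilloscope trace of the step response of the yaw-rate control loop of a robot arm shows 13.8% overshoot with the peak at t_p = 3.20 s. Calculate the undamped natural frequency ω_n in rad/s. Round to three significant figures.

ζ from %OS: ζ = |ln 0.138|/√(π²+ln²0.138) = 0.533.
From t_p = π/ω_d, ω_d = π/3.20 = 0.982 rad/s, so ω_n = ω_d/√(1−ζ²) = 1.16 rad/s.

ω_n ≈ 1.16 rad/s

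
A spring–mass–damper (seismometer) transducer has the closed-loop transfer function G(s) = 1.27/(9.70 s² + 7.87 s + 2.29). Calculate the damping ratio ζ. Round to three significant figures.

ζ ≈ 0.835

Dividing through by 9.70: denominator becomes s² + 0.8113 s + 0.2361.
So ω_n = √0.2361 = 0.486 rad/s and ζ = 0.8113/(2·0.486) = 0.835.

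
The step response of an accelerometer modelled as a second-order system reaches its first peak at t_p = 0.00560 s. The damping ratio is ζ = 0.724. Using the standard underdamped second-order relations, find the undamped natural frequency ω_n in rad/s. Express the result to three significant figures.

Peak time t_p = π/ω_d, so ω_d = π/t_p = π/0.00560 = 561 rad/s.
ω_n = ω_d/√(1−ζ²) = 561/√0.476 = 813 rad/s.

ω_n ≈ 813 rad/s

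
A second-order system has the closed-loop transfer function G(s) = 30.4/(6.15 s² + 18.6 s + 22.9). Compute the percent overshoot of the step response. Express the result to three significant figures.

%OS ≈ 1.90%

Dividing through by 6.15: denominator becomes s² + 3.024 s + 3.724.
So ω_n = √3.724 = 1.93 rad/s and ζ = 3.024/(2·1.93) = 0.784.
%OS = 100 e^{−πζ/√(1−ζ²)} with ζ = 0.784 gives 1.90%.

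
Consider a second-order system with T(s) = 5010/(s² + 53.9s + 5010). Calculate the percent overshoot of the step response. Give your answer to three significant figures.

%OS ≈ 27.4%

Comparing the denominator to s² + 2ζω_n s + ω_n²: ω_n = √5010 = 70.8 rad/s, and 2ζω_n = 53.9 so ζ = 53.9/(2·70.8) = 0.381.
Overshoot: exp(−π·0.381/√(1−0.381²)) = 0.274, i.e. 27.4%.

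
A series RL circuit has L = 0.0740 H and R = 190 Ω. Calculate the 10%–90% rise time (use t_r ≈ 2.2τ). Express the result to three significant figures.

τ = L/R = 0.0740/190 = 0.000389 s.
t_r ≈ 2.2τ = 0.000857 s.

t_r ≈ 0.000857 s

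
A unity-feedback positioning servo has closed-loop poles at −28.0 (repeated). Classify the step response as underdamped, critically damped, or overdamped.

critically damped

Since there is a repeated negative-real pole, the response is critically damped.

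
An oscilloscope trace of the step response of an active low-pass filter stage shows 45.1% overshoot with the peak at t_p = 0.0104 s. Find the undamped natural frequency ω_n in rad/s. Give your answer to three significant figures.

The overshoot fixes ζ = −ln(OS)/√(π²+ln²(OS)) = 0.246.
t_p = π/ω_d ⇒ ω_d = 302 rad/s; then ω_n = ω_d/√(1−ζ²) = 312 rad/s.

ω_n ≈ 312 rad/s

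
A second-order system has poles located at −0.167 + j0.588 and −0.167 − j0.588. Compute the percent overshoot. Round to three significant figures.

With σ = 0.167, ω_d = 0.588: ω_n = √(σ²+ω_d²) = 0.611 rad/s, ζ = σ/ω_n = 0.273.
%OS = 100 e^{−πζ/√(1−ζ²)} with ζ = 0.273 gives 41.0%.

%OS ≈ 41.0%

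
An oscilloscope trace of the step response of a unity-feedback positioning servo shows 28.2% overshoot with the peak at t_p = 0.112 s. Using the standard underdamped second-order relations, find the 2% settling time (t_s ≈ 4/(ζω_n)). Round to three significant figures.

t_s ≈ 0.354 s

The overshoot fixes ζ = −ln(OS)/√(π²+ln²(OS)) = 0.374.
From t_p = π/ω_d, ω_d = π/0.112 = 28.0 rad/s, so ω_n = ω_d/√(1−ζ²) = 30.2 rad/s.
t_s ≈ 4/(ζω_n) = 4/(0.374·30.2) = 0.354 s.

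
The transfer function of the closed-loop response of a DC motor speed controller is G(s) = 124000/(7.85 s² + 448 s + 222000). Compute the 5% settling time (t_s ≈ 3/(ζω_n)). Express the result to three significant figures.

Dividing through by 7.85: denominator becomes s² + 57.07 s + 28280.
So ω_n = √28280 = 168 rad/s and ζ = 57.07/(2·168) = 0.170.
t_s ≈ 3/(ζω_n) = 0.105 s.

t_s ≈ 0.105 s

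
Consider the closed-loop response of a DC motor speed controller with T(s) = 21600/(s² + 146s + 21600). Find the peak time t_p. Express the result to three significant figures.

ω_n = √21600 = 147 rad/s; ζ = 146/(2·147) = 0.497.
ω_d = ω_n√(1−ζ²) = 128 rad/s. Then t_p = π/ω_d = 0.0246 s.

t_p ≈ 0.0246 s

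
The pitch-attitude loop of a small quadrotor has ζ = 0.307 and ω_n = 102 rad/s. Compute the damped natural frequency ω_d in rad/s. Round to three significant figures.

ω_d = ω_n√(1−ζ²) = 102·√0.906 = 97.1 rad/s.

ω_d ≈ 97.1 rad/s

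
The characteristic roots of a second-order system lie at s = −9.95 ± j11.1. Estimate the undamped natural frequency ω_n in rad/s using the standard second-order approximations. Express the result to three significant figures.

ω_n ≈ 14.9 rad/s

|pole| = ω_n = √(9.95² + 11.1²) = 14.9 rad/s; ζ = cos θ = σ/ω_n = 0.667.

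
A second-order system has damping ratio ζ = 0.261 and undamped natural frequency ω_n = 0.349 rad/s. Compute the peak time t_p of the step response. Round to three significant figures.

t_p ≈ 9.32 s

The damped frequency is ω_d = ω_n√(1−ζ²) = 0.349·√(1−0.0681) = 0.337 rad/s.
Peak time t_p = π/ω_d = π/0.337 = 9.32 s.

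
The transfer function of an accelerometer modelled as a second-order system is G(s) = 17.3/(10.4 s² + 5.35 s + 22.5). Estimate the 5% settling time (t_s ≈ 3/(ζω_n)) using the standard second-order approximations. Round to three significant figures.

Dividing through by 10.4: denominator becomes s² + 0.5144 s + 2.163.
So ω_n = √2.163 = 1.47 rad/s and ζ = 0.5144/(2·1.47) = 0.175.
t_s ≈ 3/(ζω_n) = 11.7 s.

t_s ≈ 11.7 s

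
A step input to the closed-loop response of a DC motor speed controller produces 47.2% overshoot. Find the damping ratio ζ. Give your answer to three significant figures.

From %OS = 100·exp(−πζ/√(1−ζ²)), invert to get ζ = −ln(OS)/√(π² + ln²(OS)) with OS = 0.472.
−ln 0.472 = 0.7508, so ζ = 0.7508/√(π² + 0.5637) = 0.232.

ζ ≈ 0.232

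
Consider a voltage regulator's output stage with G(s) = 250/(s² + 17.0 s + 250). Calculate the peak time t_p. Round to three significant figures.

Matching coefficients with s² + 2ζω_n s + ω_n² gives ω_n² = 250 ⇒ ω_n = 15.8 rad/s, and ζ = 17.0/(2ω_n) = 0.538.
ω_d = ω_n√(1−ζ²) = 13.3 rad/s. Then t_p = π/ω_d = 0.236 s.

t_p ≈ 0.236 s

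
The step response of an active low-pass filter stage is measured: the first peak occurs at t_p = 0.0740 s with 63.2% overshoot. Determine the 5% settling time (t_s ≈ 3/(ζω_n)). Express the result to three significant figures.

ζ from %OS: ζ = |ln 0.632|/√(π²+ln²0.632) = 0.145.
t_p = π/ω_d ⇒ ω_d = 42.5 rad/s; then ω_n = ω_d/√(1−ζ²) = 42.9 rad/s.
t_s ≈ 3/(ζω_n) = 3/(0.145·42.9) = 0.484 s.

t_s ≈ 0.484 s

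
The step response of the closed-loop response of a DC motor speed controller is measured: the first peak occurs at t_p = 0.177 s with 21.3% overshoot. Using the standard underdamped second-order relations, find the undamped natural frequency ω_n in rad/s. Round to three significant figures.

The overshoot fixes ζ = −ln(OS)/√(π²+ln²(OS)) = 0.442.
t_p = π/ω_d ⇒ ω_d = 17.7 rad/s; then ω_n = ω_d/√(1−ζ²) = 19.8 rad/s.

ω_n ≈ 19.8 rad/s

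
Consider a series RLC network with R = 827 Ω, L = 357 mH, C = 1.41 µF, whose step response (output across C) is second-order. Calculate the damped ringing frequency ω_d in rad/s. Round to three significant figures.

ω_d ≈ 803 rad/s

For a series RLC circuit (capacitor voltage as output), ω_n = 1/√(LC) = 1/√(357 mH · 1.41 µF) = 1410 rad/s.
ζ = (R/2)·√(C/L) = (827/2)·√(1.41 µF/357 mH) = 0.822.
The damped frequency ω_d = ω_n√(1−ζ²) = 803 rad/s.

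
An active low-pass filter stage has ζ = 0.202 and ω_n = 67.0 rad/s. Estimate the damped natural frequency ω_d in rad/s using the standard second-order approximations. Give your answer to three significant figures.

ω_d = ω_n√(1−ζ²) = 67.0·√0.959 = 65.6 rad/s.

ω_d ≈ 65.6 rad/s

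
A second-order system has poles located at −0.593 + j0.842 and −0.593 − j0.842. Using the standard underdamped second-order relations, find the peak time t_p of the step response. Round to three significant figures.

t_p ≈ 3.73 s

t_p = π/ω_d with ω_d = 0.842 (the imaginary part), so t_p = 3.73 s.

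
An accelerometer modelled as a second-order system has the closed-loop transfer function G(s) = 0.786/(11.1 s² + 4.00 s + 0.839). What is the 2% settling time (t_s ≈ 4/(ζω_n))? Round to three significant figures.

Dividing through by 11.1: denominator becomes s² + 0.3604 s + 0.07559.
So ω_n = √0.07559 = 0.275 rad/s and ζ = 0.3604/(2·0.275) = 0.655.
t_s ≈ 4/(ζω_n) = 22.2 s.

t_s ≈ 22.2 s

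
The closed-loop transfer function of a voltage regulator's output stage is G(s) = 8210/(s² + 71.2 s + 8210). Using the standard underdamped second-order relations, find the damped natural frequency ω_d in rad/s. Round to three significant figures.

Comparing the denominator to s² + 2ζω_n s + ω_n²: ω_n = √8210 = 90.6 rad/s, and 2ζω_n = 71.2 so ζ = 71.2/(2·90.6) = 0.393.
ω_d = 90.6·√(1 − 0.393²) = 83.3 rad/s.

ω_d ≈ 83.3 rad/s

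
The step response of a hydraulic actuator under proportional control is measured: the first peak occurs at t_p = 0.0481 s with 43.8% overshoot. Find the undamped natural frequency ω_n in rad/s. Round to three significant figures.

The overshoot fixes ζ = −ln(OS)/√(π²+ln²(OS)) = 0.254.
t_p = π/ω_d ⇒ ω_d = 65.3 rad/s; then ω_n = ω_d/√(1−ζ²) = 67.5 rad/s.

ω_n ≈ 67.5 rad/s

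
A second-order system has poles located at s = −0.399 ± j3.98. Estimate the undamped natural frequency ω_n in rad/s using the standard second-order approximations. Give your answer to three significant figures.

|pole| = ω_n = √(0.399² + 3.98²) = 4.00 rad/s; ζ = cos θ = σ/ω_n = 0.0998.

ω_n ≈ 4.00 rad/s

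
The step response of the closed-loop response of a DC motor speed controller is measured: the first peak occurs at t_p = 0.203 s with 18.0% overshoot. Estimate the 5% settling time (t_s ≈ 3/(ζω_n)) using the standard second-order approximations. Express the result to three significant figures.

The overshoot fixes ζ = −ln(OS)/√(π²+ln²(OS)) = 0.479.
From t_p = π/ω_d, ω_d = π/0.203 = 15.5 rad/s, so ω_n = ω_d/√(1−ζ²) = 17.6 rad/s.
t_s ≈ 3/(ζω_n) = 3/(0.479·17.6) = 0.355 s.

t_s ≈ 0.355 s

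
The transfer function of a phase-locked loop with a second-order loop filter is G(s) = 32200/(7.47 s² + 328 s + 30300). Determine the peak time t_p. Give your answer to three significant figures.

t_p ≈ 0.0525 s

Dividing through by 7.47: denominator becomes s² + 43.91 s + 4056.
So ω_n = √4056 = 63.7 rad/s and ζ = 43.91/(2·63.7) = 0.345.
ω_d = ω_n√(1−ζ²) = 59.8 rad/s. t_p = π/ω_d = 0.0525 s.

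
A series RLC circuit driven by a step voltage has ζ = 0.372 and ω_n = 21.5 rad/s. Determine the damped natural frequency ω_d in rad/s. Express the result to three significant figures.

ω_d ≈ 20.0 rad/s

ω_d = ω_n√(1−ζ²) = 21.5·√0.862 = 20.0 rad/s.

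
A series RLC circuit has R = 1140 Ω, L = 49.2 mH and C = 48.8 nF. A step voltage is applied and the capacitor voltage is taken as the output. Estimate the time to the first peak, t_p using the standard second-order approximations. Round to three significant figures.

t_p ≈ 0.000187 s

For a series RLC circuit (capacitor voltage as output), ω_n = 1/√(LC) = 1/√(49.2 mH · 48.8 nF) = 20400 rad/s.
ζ = (R/2)·√(C/L) = (1140/2)·√(48.8 nF/49.2 mH) = 0.568.
ω_d = 20400·√(1 − 0.568²) = 16800 rad/s. t_p = π/ω_d = 0.000187 s.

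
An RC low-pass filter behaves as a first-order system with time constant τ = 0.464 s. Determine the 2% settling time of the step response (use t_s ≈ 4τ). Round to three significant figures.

t_s ≈ 1.86 s

t_s ≈ 4τ = 1.86 s.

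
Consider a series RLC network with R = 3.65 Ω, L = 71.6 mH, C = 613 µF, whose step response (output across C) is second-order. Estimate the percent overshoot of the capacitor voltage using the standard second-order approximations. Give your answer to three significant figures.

%OS ≈ 58.4%

For a series RLC circuit (capacitor voltage as output), ω_n = 1/√(LC) = 1/√(71.6 mH · 613 µF) = 151 rad/s.
ζ = (R/2)·√(C/L) = (3.65/2)·√(613 µF/71.6 mH) = 0.169.
%OS = 100·exp(−πζ/√(1−ζ²)) = 58.4%.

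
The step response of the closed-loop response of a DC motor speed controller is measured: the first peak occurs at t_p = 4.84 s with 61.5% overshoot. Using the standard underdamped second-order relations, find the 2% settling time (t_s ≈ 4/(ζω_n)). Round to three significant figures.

The overshoot fixes ζ = −ln(OS)/√(π²+ln²(OS)) = 0.153.
t_p = π/ω_d ⇒ ω_d = 0.649 rad/s; then ω_n = ω_d/√(1−ζ²) = 0.657 rad/s.
t_s ≈ 4/(ζω_n) = 4/(0.153·0.657) = 39.8 s.

t_s ≈ 39.8 s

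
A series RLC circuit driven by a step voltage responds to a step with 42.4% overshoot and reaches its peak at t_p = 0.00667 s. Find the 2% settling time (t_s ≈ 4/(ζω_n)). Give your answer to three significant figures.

t_s ≈ 0.0311 s

ζ from %OS: ζ = |ln 0.424|/√(π²+ln²0.424) = 0.263.
t_p = π/ω_d ⇒ ω_d = 471 rad/s; then ω_n = ω_d/√(1−ζ²) = 488 rad/s.
t_s ≈ 4/(ζω_n) = 4/(0.263·488) = 0.0311 s.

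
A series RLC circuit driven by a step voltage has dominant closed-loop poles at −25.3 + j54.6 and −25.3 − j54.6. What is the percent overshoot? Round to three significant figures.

%OS ≈ 23.3%

The poles are at −σ ± jω_d with σ = 25.3 and ω_d = 54.6, so ω_n = √(σ²+ω_d²) = 60.2 rad/s and ζ = σ/ω_n = 0.420.
%OS = 100 e^{−πζ/√(1−ζ²)} with ζ = 0.420 gives 23.3%.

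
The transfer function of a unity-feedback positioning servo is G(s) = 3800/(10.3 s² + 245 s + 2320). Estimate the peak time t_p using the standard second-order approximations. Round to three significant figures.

Dividing through by 10.3: denominator becomes s² + 23.79 s + 225.2.
So ω_n = √225.2 = 15.0 rad/s and ζ = 23.79/(2·15.0) = 0.792.
The damped frequency ω_d = ω_n√(1−ζ²) = 9.15 rad/s. t_p = π/ω_d = 0.343 s.

t_p ≈ 0.343 s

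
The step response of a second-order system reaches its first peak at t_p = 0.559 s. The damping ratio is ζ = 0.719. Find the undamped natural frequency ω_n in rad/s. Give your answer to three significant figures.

Peak time t_p = π/ω_d, so ω_d = π/t_p = π/0.559 = 5.62 rad/s.
ω_n = ω_d/√(1−ζ²) = 5.62/√0.483 = 8.09 rad/s.

ω_n ≈ 8.09 rad/s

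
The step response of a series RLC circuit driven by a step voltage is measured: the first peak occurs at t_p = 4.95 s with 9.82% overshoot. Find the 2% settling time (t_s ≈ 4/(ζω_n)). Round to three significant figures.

From the overshoot, ζ = −ln(OS)/√(π²+ln²(OS)) = 0.594.
t_p = π/ω_d ⇒ ω_d = 0.635 rad/s; then ω_n = ω_d/√(1−ζ²) = 0.789 rad/s.
t_s ≈ 4/(ζω_n) = 4/(0.594·0.789) = 8.53 s.

t_s ≈ 8.53 s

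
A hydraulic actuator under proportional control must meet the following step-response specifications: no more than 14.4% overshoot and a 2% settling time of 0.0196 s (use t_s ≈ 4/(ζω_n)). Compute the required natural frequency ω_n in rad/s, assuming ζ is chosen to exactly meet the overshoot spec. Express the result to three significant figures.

ω_n ≈ 389 rad/s

From %OS = 100·exp(−πζ/√(1−ζ²)), invert to get ζ = −ln(OS)/√(π² + ln²(OS)) with OS = 0.144.
−ln 0.144 = 1.938, so ζ = 1.938/√(π² + 3.756) = 0.525.
Then ω_n = 4/(ζ t_s) = 4/(0.525 × 0.0196) = 389 rad/s.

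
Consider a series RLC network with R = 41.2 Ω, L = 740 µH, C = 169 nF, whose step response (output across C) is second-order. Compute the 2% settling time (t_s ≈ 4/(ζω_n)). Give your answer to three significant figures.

For a series RLC circuit (capacitor voltage as output), ω_n = 1/√(LC) = 1/√(740 µH · 169 nF) = 89400 rad/s.
ζ = (R/2)·√(C/L) = (41.2/2)·√(169 nF/740 µH) = 0.311.
t_s ≈ 4/(ζω_n) = 0.000144 s.

t_s ≈ 0.000144 s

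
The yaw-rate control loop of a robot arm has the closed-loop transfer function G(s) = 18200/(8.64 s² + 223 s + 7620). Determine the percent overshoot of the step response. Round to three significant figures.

Dividing through by 8.64: denominator becomes s² + 25.81 s + 881.9.
So ω_n = √881.9 = 29.7 rad/s and ζ = 25.81/(2·29.7) = 0.435.
%OS = 100·exp(−πζ/√(1−ζ²)) = 22.0%.

%OS ≈ 22.0%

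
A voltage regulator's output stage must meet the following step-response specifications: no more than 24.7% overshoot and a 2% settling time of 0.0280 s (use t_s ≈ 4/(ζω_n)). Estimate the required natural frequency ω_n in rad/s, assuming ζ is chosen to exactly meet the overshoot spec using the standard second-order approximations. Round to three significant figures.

From %OS = 100·exp(−πζ/√(1−ζ²)), invert to get ζ = −ln(OS)/√(π² + ln²(OS)) with OS = 0.247.
−ln 0.247 = 1.398, so ζ = 1.398/√(π² + 1.955) = 0.407.
From t_s ≈ 4/(ζω_n): ω_n = 4/(ζ·t_s) = 4/(0.407·0.0280) = 351 rad/s.

ω_n ≈ 351 rad/s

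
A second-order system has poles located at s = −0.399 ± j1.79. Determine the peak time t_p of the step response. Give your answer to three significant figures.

t_p = π/ω_d with ω_d = 1.79 (the imaginary part), so t_p = 1.76 s.

t_p ≈ 1.76 s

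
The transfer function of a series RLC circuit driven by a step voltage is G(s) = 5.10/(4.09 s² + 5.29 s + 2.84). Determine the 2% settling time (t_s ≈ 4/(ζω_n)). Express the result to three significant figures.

t_s ≈ 6.19 s

Dividing through by 4.09: denominator becomes s² + 1.293 s + 0.6944.
So ω_n = √0.6944 = 0.833 rad/s and ζ = 1.293/(2·0.833) = 0.776.
t_s ≈ 4/(ζω_n) = 6.19 s.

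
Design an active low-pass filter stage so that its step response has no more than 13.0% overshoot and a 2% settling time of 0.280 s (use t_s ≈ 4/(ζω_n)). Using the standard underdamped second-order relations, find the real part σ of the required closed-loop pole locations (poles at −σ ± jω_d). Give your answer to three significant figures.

The settling-time spec alone fixes σ = ζω_n = 4/t_s = 4/0.280 = 14.3.
(Overshoot then fixes ζ = 0.545 and hence ω_d = σ·√(1−ζ²)/ζ = 22.0 rad/s.)

σ ≈ 14.3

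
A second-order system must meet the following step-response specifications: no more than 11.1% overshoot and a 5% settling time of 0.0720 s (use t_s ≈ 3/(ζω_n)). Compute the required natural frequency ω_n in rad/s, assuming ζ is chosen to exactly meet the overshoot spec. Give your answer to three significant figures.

Inverting the overshoot relation: ζ = |ln 0.111|/√(π² + ln²0.111) = 0.573.
Then ω_n = 3/(ζ t_s) = 3/(0.573 × 0.0720) = 72.7 rad/s.

ω_n ≈ 72.7 rad/s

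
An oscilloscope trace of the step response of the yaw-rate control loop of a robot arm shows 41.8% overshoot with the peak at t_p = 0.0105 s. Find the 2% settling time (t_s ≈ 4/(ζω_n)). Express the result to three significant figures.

t_s ≈ 0.0482 s

ζ from %OS: ζ = |ln 0.418|/√(π²+ln²0.418) = 0.268.
t_p = π/ω_d ⇒ ω_d = 299 rad/s; then ω_n = ω_d/√(1−ζ²) = 311 rad/s.
t_s ≈ 4/(ζω_n) = 4/(0.268·311) = 0.0482 s.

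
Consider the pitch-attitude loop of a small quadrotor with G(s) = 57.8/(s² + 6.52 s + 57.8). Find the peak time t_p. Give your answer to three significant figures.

t_p ≈ 0.457 s

ω_n = √57.8 = 7.60 rad/s; ζ = 6.52/(2·7.60) = 0.429.
ω_d = 7.60·√(1 − 0.429²) = 6.87 rad/s. Then t_p = π/ω_d = 0.457 s.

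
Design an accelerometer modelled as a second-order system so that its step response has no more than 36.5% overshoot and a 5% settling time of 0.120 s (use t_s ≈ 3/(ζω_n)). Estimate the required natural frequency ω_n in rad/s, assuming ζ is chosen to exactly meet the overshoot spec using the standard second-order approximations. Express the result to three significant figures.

ζ = −ln(OS)/√(π² + (ln OS)²). With OS = 0.365, ln OS = −1.008 and ζ = 1.008/3.299 = 0.305.
From t_s ≈ 3/(ζω_n): ω_n = 3/(ζ·t_s) = 3/(0.305·0.120) = 81.8 rad/s.

ω_n ≈ 81.8 rad/s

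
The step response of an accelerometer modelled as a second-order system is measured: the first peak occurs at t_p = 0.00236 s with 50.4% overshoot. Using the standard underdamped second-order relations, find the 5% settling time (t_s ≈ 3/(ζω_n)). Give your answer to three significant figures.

The overshoot fixes ζ = −ln(OS)/√(π²+ln²(OS)) = 0.213.
From t_p = π/ω_d, ω_d = π/0.00236 = 1330 rad/s, so ω_n = ω_d/√(1−ζ²) = 1360 rad/s.
t_s ≈ 3/(ζω_n) = 3/(0.213·1360) = 0.0103 s.

t_s ≈ 0.0103 s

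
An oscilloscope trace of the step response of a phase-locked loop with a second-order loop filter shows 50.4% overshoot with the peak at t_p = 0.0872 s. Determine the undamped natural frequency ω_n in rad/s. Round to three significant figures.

ζ from %OS: ζ = |ln 0.504|/√(π²+ln²0.504) = 0.213.
From t_p = π/ω_d, ω_d = π/0.0872 = 36.0 rad/s, so ω_n = ω_d/√(1−ζ²) = 36.9 rad/s.

ω_n ≈ 36.9 rad/s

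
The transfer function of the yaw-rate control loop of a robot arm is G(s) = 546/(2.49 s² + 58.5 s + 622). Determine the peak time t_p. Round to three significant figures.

Dividing through by 2.49: denominator becomes s² + 23.49 s + 249.8.
So ω_n = √249.8 = 15.8 rad/s and ζ = 23.49/(2·15.8) = 0.743.
The damped frequency ω_d = ω_n√(1−ζ²) = 10.6 rad/s. t_p = π/ω_d = 0.297 s.

t_p ≈ 0.297 s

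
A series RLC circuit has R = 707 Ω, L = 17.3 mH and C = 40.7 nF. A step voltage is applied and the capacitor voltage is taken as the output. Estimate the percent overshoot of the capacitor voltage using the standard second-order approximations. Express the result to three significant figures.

For a series RLC circuit (capacitor voltage as output), ω_n = 1/√(LC) = 1/√(17.3 mH · 40.7 nF) = 37700 rad/s.
ζ = (R/2)·√(C/L) = (707/2)·√(40.7 nF/17.3 mH) = 0.542.
%OS = 100 e^{−πζ/√(1−ζ²)} with ζ = 0.542 gives 13.2%.

%OS ≈ 13.2%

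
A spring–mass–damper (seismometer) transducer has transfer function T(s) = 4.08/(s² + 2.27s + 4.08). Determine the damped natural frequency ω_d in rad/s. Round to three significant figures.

ω_d ≈ 1.67 rad/s

ω_n = √4.08 = 2.02 rad/s; ζ = 2.27/(2·2.02) = 0.562.
The damped frequency ω_d = ω_n√(1−ζ²) = 1.67 rad/s.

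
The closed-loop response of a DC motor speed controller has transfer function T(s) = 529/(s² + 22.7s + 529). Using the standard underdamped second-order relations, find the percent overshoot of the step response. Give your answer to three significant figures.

Matching coefficients with s² + 2ζω_n s + ω_n² gives ω_n² = 529 ⇒ ω_n = 23.0 rad/s, and ζ = 22.7/(2ω_n) = 0.493.
%OS = 100 e^{−πζ/√(1−ζ²)} with ζ = 0.493 gives 16.8%.

%OS ≈ 16.8%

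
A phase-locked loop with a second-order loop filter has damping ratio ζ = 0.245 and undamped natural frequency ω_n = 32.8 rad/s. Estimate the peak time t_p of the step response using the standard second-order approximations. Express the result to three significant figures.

t_p ≈ 0.0988 s

The damped frequency is ω_d = ω_n√(1−ζ²) = 32.8·√(1−0.0600) = 31.8 rad/s.
Peak time t_p = π/ω_d = π/31.8 = 0.0988 s.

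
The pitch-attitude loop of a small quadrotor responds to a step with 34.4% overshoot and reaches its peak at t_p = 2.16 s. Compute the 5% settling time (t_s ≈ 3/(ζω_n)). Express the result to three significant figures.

The overshoot fixes ζ = −ln(OS)/√(π²+ln²(OS)) = 0.322.
From t_p = π/ω_d, ω_d = π/2.16 = 1.45 rad/s, so ω_n = ω_d/√(1−ζ²) = 1.54 rad/s.
t_s ≈ 3/(ζω_n) = 3/(0.322·1.54) = 6.07 s.

t_s ≈ 6.07 s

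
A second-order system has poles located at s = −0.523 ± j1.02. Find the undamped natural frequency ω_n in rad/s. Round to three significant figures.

ω_n ≈ 1.15 rad/s

The poles are at −σ ± jω_d with σ = 0.523 and ω_d = 1.02, so ω_n = √(σ²+ω_d²) = 1.15 rad/s and ζ = σ/ω_n = 0.456.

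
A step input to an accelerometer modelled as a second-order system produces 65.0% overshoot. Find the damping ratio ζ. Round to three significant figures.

ζ ≈ 0.136

Inverting the overshoot relation: ζ = |ln 0.650|/√(π² + ln²0.650) = 0.136.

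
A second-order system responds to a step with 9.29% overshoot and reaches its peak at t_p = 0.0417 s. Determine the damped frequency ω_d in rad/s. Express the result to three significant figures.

ω_d ≈ 75.3 rad/s

t_p = π/ω_d, so ω_d = π/0.0417 = 75.3 rad/s.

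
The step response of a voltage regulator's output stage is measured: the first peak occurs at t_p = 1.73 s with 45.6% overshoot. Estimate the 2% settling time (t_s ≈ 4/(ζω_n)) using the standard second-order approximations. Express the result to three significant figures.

t_s ≈ 8.81 s

ζ from %OS: ζ = |ln 0.456|/√(π²+ln²0.456) = 0.242.
From t_p = π/ω_d, ω_d = π/1.73 = 1.82 rad/s, so ω_n = ω_d/√(1−ζ²) = 1.87 rad/s.
t_s ≈ 4/(ζω_n) = 4/(0.242·1.87) = 8.81 s.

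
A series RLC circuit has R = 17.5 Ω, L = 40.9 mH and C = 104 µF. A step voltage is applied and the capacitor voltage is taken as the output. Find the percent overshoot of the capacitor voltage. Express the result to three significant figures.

For a series RLC circuit (capacitor voltage as output), ω_n = 1/√(LC) = 1/√(40.9 mH · 104 µF) = 485 rad/s.
ζ = (R/2)·√(C/L) = (17.5/2)·√(104 µF/40.9 mH) = 0.441.
Overshoot: exp(−π·0.441/√(1−0.441²)) = 0.213, i.e. 21.3%.

%OS ≈ 21.3%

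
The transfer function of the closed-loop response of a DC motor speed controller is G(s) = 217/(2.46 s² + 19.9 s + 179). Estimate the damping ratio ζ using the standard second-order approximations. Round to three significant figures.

Dividing through by 2.46: denominator becomes s² + 8.089 s + 72.76.
So ω_n = √72.76 = 8.53 rad/s and ζ = 8.089/(2·8.53) = 0.474.

ζ ≈ 0.474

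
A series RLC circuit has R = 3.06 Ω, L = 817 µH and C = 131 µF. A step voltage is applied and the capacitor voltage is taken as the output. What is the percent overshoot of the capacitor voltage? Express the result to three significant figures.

%OS ≈ 8.76%

For a series RLC circuit (capacitor voltage as output), ω_n = 1/√(LC) = 1/√(817 µH · 131 µF) = 3060 rad/s.
ζ = (R/2)·√(C/L) = (3.06/2)·√(131 µF/817 µH) = 0.613.
%OS = 100 e^{−πζ/√(1−ζ²)} with ζ = 0.613 gives 8.76%.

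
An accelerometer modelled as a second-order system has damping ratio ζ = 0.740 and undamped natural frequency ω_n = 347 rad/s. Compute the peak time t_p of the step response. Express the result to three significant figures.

The damped frequency is ω_d = ω_n√(1−ζ²) = 347·√(1−0.548) = 233 rad/s.
Peak time t_p = π/ω_d = π/233 = 0.0135 s.

t_p ≈ 0.0135 s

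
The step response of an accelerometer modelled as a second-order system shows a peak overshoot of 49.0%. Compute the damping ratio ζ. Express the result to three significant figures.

ζ ≈ 0.221

ζ = −ln(OS)/√(π² + (ln OS)²). With OS = 0.490, ln OS = −0.7133 and ζ = 0.7133/3.222 = 0.221.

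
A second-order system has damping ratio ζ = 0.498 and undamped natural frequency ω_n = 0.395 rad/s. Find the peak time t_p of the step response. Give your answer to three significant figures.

t_p ≈ 9.17 s

The damped frequency is ω_d = ω_n√(1−ζ²) = 0.395·√(1−0.248) = 0.343 rad/s.
Peak time t_p = π/ω_d = π/0.343 = 9.17 s.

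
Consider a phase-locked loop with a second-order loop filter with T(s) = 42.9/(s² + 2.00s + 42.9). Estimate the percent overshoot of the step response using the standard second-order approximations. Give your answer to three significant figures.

Matching coefficients with s² + 2ζω_n s + ω_n² gives ω_n² = 42.9 ⇒ ω_n = 6.55 rad/s, and ζ = 2.00/(2ω_n) = 0.153.
Overshoot: exp(−π·0.153/√(1−0.153²)) = 0.615, i.e. 61.5%.

%OS ≈ 61.5%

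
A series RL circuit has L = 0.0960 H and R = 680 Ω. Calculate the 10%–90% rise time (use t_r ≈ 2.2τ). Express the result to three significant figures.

τ = L/R = 0.0960/680 = 0.000141 s.
t_r ≈ 2.2τ = 0.000311 s.

t_r ≈ 0.000311 s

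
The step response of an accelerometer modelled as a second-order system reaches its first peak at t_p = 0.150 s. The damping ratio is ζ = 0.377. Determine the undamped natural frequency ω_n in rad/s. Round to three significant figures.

Peak time t_p = π/ω_d, so ω_d = π/t_p = π/0.150 = 20.9 rad/s.
ω_n = ω_d/√(1−ζ²) = 20.9/√0.858 = 22.6 rad/s.

ω_n ≈ 22.6 rad/s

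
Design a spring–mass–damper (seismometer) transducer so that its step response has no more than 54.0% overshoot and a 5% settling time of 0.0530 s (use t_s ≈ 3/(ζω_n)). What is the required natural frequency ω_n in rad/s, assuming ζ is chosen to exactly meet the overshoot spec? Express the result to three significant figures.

ω_n ≈ 294 rad/s

From %OS = 100·exp(−πζ/√(1−ζ²)), invert to get ζ = −ln(OS)/√(π² + ln²(OS)) with OS = 0.540.
−ln 0.540 = 0.6162, so ζ = 0.6162/√(π² + 0.3797) = 0.192.
Then ω_n = 3/(ζ t_s) = 3/(0.192 × 0.0530) = 294 rad/s.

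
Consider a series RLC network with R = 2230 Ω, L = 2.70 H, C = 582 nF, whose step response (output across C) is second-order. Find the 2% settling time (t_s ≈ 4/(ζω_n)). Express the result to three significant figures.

For a series RLC circuit (capacitor voltage as output), ω_n = 1/√(LC) = 1/√(2.70 H · 582 nF) = 798 rad/s.
ζ = (R/2)·√(C/L) = (2230/2)·√(582 nF/2.70 H) = 0.518.
t_s ≈ 4/(ζω_n) = 0.00969 s.

t_s ≈ 0.00969 s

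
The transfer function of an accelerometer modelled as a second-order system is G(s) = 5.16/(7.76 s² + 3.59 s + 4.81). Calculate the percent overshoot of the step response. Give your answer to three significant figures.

Dividing through by 7.76: denominator becomes s² + 0.4626 s + 0.6198.
So ω_n = √0.6198 = 0.787 rad/s and ζ = 0.4626/(2·0.787) = 0.294.
Overshoot: exp(−π·0.294/√(1−0.294²)) = 0.381, i.e. 38.1%.

%OS ≈ 38.1%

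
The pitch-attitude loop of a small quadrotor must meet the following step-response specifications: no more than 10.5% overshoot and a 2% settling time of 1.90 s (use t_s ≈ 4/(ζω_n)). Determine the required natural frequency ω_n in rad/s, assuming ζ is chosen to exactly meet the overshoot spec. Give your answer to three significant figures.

ω_n ≈ 3.61 rad/s

From %OS = 100·exp(−πζ/√(1−ζ²)), invert to get ζ = −ln(OS)/√(π² + ln²(OS)) with OS = 0.105.
−ln 0.105 = 2.254, so ζ = 2.254/√(π² + 5.080) = 0.583.
Then ω_n = 4/(ζ t_s) = 4/(0.583 × 1.90) = 3.61 rad/s.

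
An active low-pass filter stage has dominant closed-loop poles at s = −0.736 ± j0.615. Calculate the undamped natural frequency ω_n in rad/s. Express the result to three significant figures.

|pole| = ω_n = √(0.736² + 0.615²) = 0.959 rad/s; ζ = cos θ = σ/ω_n = 0.767.

ω_n ≈ 0.959 rad/s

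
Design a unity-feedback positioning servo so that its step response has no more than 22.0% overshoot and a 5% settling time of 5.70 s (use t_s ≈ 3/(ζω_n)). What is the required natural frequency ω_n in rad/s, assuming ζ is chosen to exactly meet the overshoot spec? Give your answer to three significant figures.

ζ = −ln(OS)/√(π² + (ln OS)²). With OS = 0.220, ln OS = −1.514 and ζ = 1.514/3.487 = 0.434.
From t_s ≈ 3/(ζω_n): ω_n = 3/(ζ·t_s) = 3/(0.434·5.70) = 1.21 rad/s.

ω_n ≈ 1.21 rad/s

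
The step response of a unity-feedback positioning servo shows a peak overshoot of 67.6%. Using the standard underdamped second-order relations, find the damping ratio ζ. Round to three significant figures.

ζ ≈ 0.124

ζ = −ln(OS)/√(π² + (ln OS)²). With OS = 0.676, ln OS = −0.3916 and ζ = 0.3916/3.166 = 0.124.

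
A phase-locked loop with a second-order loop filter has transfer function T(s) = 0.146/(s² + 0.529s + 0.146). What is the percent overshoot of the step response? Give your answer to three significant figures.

Comparing the denominator to s² + 2ζω_n s + ω_n²: ω_n = √0.146 = 0.382 rad/s, and 2ζω_n = 0.529 so ζ = 0.529/(2·0.382) = 0.692.
%OS = 100·exp(−πζ/√(1−ζ²)) = 4.91%.

%OS ≈ 4.91%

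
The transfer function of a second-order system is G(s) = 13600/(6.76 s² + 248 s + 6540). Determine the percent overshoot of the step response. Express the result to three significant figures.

Dividing through by 6.76: denominator becomes s² + 36.69 s + 967.5.
So ω_n = √967.5 = 31.1 rad/s and ζ = 36.69/(2·31.1) = 0.590.
%OS = 100·exp(−πζ/√(1−ζ²)) = 10.1%.

%OS ≈ 10.1%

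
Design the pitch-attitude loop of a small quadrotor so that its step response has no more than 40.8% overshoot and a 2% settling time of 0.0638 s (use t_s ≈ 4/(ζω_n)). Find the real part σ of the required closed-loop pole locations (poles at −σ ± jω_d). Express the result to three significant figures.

σ ≈ 62.7

The settling-time spec alone fixes σ = ζω_n = 4/t_s = 4/0.0638 = 62.7.
(Overshoot then fixes ζ = 0.274 and hence ω_d = σ·√(1−ζ²)/ζ = 220 rad/s.)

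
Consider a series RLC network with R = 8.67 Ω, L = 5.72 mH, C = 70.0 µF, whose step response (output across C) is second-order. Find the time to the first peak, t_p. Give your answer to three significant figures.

For a series RLC circuit (capacitor voltage as output), ω_n = 1/√(LC) = 1/√(5.72 mH · 70.0 µF) = 1580 rad/s.
ζ = (R/2)·√(C/L) = (8.67/2)·√(70.0 µF/5.72 mH) = 0.480.
The damped frequency ω_d = ω_n√(1−ζ²) = 1390 rad/s. t_p = π/ω_d = 0.00227 s.

t_p ≈ 0.00227 s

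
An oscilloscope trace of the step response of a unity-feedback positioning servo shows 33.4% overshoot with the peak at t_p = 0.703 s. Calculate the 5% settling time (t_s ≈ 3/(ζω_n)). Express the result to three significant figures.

ζ from %OS: ζ = |ln 0.334|/√(π²+ln²0.334) = 0.330.
t_p = π/ω_d ⇒ ω_d = 4.47 rad/s; then ω_n = ω_d/√(1−ζ²) = 4.73 rad/s.
t_s ≈ 3/(ζω_n) = 3/(0.330·4.73) = 1.92 s.

t_s ≈ 1.92 s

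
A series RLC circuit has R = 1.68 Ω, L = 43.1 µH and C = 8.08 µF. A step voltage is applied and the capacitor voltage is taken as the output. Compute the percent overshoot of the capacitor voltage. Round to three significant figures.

For a series RLC circuit (capacitor voltage as output), ω_n = 1/√(LC) = 1/√(43.1 µH · 8.08 µF) = 53600 rad/s.
ζ = (R/2)·√(C/L) = (1.68/2)·√(8.08 µF/43.1 µH) = 0.364.
%OS = 100 e^{−πζ/√(1−ζ²)} with ζ = 0.364 gives 29.3%.

%OS ≈ 29.3%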